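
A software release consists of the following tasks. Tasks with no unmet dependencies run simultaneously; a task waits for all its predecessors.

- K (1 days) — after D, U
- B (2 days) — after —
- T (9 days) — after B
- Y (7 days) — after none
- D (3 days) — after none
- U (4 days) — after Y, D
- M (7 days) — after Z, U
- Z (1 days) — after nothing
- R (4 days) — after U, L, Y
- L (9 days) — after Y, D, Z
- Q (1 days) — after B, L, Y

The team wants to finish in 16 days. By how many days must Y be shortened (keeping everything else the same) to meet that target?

4

Current finish: 20 days; target: 16.
Y is on every critical path, so each day cut from Y cuts the finish by one (this holds down to a finish of 16).
Need 20 − 16 = 4 days off Y → Y becomes 3 days, finish becomes 16.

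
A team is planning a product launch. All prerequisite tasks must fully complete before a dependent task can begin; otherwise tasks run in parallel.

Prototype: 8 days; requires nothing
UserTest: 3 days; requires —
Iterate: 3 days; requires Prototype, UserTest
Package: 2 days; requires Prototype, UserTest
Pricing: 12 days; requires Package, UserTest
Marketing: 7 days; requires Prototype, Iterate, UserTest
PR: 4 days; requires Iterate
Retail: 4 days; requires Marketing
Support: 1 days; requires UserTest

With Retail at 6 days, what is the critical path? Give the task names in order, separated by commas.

Prototype, Iterate, Marketing, Retail

As given, the longest chain is Prototype→Iterate→Marketing→Retail = 8+3+7+4 = 22, so the finish is 22 days.
Since Retail is critical, the +2 change carries straight to that chain (now 24 days).
No other chain overtakes it, so the finish is 24 days.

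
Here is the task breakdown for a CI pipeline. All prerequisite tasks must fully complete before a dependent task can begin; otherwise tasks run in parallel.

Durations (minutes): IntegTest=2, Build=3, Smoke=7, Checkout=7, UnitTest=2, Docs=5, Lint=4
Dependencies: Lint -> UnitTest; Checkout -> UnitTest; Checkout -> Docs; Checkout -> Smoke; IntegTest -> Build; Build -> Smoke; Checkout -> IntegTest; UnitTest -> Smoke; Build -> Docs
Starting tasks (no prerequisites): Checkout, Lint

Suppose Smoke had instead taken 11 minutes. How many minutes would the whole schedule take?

23

As given, the longest chain is Checkout→IntegTest→Build→Smoke = 7+2+3+7 = 19, so the finish is 19 minutes.
Since Smoke is critical, the +4 change carries straight to that chain (now 23 minutes).
That remains the longest chain; total 23 minutes.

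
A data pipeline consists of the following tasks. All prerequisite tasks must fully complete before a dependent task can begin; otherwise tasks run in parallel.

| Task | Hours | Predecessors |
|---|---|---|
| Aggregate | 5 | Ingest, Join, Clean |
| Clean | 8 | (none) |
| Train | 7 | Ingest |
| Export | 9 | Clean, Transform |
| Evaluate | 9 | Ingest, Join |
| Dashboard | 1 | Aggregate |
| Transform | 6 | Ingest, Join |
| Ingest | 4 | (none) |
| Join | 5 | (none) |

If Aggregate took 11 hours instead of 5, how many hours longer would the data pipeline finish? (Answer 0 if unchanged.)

0

As given, the longest chain is Join→Transform→Export = 5+6+9 = 20, so the finish is 20 hours.
Aggregate has 6 hours of float (longest path through it is 14).
Now Clean→Aggregate→Dashboard = 8+11+1 = 20 is longest, so the finish becomes 20 hours.
Change in finish: 20 − 20 = +0 hours.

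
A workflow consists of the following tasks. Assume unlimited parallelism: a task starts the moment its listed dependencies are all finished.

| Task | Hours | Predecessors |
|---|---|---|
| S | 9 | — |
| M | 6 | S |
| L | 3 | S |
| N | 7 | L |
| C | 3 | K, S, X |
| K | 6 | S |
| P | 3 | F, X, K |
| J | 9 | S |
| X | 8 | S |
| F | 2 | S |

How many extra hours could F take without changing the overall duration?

6

The longest chain is S→X→C = 9+8+3 = 20; overall finish 20 hours.
Longest path through F: 14 hours (earliest finish 11, latest finish 17).
Slack of F = 15 − 9 = 6 hours.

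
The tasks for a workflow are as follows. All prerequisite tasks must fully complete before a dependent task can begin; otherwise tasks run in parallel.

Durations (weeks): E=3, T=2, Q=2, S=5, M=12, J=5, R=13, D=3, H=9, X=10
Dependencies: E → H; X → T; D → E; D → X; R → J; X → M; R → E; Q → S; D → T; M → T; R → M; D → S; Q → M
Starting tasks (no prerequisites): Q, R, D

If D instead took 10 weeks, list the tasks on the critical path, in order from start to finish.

D, X, M, T

Baseline: D→X→M→T = 3+10+12+2 = 27 → 27 weeks.
D is on the critical path; changing it to 10 makes that path 34 weeks.
No other chain overtakes it, so the finish is 34 weeks.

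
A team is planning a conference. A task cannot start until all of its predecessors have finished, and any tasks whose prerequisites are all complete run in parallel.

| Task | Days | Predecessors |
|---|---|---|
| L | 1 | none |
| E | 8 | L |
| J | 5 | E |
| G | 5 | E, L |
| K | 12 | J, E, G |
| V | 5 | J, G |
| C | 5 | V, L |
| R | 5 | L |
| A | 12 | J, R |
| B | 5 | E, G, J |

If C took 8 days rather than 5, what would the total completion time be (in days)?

27

As given, the longest chain is L→E→J→K = 1+8+5+12 = 26, so the finish is 26 days.
C has 2 days of float (longest path through it is 24).
The binding chain switches to L→E→J→V→C = 1+8+5+5+8 = 27; finish 27 days.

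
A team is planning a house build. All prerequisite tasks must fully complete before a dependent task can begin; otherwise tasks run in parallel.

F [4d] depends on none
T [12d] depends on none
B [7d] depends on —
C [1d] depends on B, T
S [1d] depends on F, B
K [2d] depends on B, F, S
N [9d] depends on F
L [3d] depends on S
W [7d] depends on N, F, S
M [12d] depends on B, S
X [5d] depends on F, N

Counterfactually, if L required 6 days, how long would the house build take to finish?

Baseline: F→N→W = 4+9+7 = 20 → 20 days.
The longest path through L is only 11 days, so L has float 9.
The critical path is still F→N→W; finish is now 20 days.

20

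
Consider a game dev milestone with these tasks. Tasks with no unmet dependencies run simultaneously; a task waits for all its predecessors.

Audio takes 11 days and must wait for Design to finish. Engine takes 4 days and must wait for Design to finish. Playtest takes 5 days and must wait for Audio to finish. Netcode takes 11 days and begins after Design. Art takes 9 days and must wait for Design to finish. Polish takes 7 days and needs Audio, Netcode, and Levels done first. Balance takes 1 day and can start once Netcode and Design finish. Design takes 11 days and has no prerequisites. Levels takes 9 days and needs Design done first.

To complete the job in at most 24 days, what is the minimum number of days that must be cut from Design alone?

5

Current finish: 29 days; target: 24.
Design is on every critical path, so each day cut from Design cuts the finish by one (this holds down to a finish of 19).
Need 29 − 24 = 5 days off Design → Design becomes 6 days, finish becomes 24.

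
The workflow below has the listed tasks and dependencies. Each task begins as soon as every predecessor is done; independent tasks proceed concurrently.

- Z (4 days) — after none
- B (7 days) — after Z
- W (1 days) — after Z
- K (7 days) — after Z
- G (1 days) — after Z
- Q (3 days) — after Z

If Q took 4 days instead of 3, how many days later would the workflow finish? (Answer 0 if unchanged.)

As given, the longest chain is Z→B = 4+7 = 11, so the finish is 11 days.
The longest path through Q is only 7 days, so Q has float 4.
The critical path is still Z→B; finish is now 11 days.
Change in finish: 11 − 11 = +0 days.

0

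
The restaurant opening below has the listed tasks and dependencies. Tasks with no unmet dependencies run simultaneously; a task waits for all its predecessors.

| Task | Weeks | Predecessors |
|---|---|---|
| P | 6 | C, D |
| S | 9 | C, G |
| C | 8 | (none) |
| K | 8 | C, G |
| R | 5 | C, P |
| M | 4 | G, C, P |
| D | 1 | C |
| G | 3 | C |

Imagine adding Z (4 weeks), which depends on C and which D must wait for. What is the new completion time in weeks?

24

Originally the plan takes 20 weeks.
With Z inserted, D now waits for max(C, Z).
New critical path: C→Z→D→P→R = 8+4+1+6+5 = 24 ⇒ 24 weeks.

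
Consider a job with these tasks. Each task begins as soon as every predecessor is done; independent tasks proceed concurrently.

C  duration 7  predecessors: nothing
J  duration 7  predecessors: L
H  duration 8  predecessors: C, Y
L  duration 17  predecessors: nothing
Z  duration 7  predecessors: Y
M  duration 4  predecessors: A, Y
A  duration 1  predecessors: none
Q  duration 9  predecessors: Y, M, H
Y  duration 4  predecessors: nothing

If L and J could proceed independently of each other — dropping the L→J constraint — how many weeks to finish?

Before: longest chain L→J = 17+7 = 24, finish 24.
Without L→J, J's earliest start moves from 17 to 0.
After: C→H→Q = 7+8+9 = 24 → 24 weeks.

24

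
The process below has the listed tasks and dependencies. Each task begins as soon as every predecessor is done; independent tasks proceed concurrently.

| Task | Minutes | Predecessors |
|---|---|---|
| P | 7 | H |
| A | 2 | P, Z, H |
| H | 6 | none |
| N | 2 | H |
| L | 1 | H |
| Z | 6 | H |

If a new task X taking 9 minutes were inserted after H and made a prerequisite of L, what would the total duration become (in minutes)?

16

Originally the plan takes 15 minutes.
With X inserted, L now waits for max(H, X).
New critical path: H→X→L = 6+9+1 = 16 ⇒ 16 minutes.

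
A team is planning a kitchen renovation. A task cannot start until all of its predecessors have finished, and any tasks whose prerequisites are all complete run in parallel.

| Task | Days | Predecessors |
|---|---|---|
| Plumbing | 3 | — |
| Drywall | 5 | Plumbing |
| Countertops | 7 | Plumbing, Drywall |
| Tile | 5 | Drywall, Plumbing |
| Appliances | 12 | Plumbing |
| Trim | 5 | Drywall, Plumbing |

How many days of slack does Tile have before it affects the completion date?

2

Plumbing→Drywall→Countertops = 3+5+7 = 15 sets the makespan at 15 days.
Tile finishes as early as 13 and must finish by 15.
Slack of Tile = 10 − 8 = 2 days.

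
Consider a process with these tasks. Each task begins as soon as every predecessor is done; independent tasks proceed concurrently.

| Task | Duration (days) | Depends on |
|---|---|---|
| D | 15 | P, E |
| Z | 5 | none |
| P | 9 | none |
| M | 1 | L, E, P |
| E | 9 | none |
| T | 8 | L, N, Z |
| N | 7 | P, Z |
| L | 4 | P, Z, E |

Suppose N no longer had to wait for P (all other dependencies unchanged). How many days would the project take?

24

Original critical path: E→D = 9+15 = 24 ⇒ 24 days.
Without P→N, N's earliest start moves from 9 to 5.
The longest chain is now E→D = 9+15 = 24, so the project takes 24 days.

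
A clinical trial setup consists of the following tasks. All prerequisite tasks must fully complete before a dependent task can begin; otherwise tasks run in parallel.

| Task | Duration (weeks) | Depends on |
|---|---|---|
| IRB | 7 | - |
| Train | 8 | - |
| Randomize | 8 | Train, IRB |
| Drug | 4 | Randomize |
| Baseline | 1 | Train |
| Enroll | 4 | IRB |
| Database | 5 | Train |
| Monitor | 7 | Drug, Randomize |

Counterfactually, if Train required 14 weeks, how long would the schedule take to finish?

The binding path is Train→Randomize→Drug→Monitor = 8+8+4+7 = 27; finish at 27 weeks.
Since Train is critical, the +6 change carries straight to that chain (now 33 weeks).
That remains the longest chain; total 33 weeks.

33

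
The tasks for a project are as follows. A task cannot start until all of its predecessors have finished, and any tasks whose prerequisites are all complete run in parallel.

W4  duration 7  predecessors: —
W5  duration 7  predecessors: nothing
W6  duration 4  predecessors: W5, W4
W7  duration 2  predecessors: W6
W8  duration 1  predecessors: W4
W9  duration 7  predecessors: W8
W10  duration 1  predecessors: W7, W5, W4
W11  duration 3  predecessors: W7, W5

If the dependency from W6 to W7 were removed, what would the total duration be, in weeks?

With the dependency in place, W4→W6→W7→W11 = 7+4+2+3 = 16 sets the finish at 16 weeks.
Without W6→W7, W7's earliest start moves from 11 to 0.
After: W4→W8→W9 = 7+1+7 = 15 → 15 weeks.

15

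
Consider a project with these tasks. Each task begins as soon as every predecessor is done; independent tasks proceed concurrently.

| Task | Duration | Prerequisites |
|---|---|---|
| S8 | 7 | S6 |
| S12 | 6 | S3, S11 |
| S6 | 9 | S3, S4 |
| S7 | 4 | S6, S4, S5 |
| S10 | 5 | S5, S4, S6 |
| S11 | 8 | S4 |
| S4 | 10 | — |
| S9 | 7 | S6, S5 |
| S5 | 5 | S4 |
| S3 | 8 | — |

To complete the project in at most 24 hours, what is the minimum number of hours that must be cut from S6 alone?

2

Current finish: 26 hours; target: 24.
S6 is on every critical path, so each hour cut from S6 cuts the finish by one (this holds down to a finish of 24).
Need 26 − 24 = 2 hours off S6 → S6 becomes 7 hours, finish becomes 24.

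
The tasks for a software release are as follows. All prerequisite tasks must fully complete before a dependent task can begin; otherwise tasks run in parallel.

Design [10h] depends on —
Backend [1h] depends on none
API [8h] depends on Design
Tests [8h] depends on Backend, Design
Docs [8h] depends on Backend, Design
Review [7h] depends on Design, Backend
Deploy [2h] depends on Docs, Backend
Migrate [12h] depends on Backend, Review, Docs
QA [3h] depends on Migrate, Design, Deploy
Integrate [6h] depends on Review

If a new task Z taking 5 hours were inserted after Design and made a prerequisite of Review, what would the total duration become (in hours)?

37

Originally the plan takes 33 hours.
With Z inserted, Review now waits for max(Design, Backend, Z).
New critical path: Design→Z→Review→Migrate→QA = 10+5+7+12+3 = 37 ⇒ 37 hours.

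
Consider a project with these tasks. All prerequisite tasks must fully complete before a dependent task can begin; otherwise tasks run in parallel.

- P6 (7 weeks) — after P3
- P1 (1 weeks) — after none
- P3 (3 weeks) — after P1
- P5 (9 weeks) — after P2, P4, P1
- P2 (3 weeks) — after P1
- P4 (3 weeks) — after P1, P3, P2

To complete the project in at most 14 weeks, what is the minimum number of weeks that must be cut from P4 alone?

Current finish: 16 weeks; target: 14.
P4 is on every critical path, so each week cut from P4 cuts the finish by one (this holds down to a finish of 14).
Need 16 − 14 = 2 weeks off P4 → P4 becomes 1 week, finish becomes 14.

2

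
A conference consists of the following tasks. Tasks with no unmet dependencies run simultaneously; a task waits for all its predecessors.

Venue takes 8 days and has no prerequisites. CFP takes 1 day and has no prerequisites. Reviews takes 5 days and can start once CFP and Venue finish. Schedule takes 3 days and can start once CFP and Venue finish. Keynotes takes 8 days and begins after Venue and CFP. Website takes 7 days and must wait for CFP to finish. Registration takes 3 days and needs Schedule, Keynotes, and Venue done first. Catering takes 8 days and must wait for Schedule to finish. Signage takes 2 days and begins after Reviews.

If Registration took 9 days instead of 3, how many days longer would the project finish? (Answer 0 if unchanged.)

6

Actual critical path: Venue→Keynotes→Registration = 8+8+3 = 19 ⇒ 19 days.
Since Registration is critical, the +6 change carries straight to that chain (now 25 days).
That remains the longest chain; total 25 days.
Change in finish: 25 − 19 = +6 days.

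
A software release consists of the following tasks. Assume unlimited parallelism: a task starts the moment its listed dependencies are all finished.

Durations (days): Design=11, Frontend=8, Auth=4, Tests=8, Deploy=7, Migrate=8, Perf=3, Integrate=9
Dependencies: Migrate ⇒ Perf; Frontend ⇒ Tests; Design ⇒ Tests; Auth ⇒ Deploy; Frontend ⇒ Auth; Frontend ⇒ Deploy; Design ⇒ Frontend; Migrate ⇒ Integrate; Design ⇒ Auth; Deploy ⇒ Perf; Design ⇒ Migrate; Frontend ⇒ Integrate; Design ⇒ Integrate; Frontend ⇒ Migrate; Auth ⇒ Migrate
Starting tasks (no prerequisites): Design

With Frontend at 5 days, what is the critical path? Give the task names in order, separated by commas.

The binding path is Design→Frontend→Auth→Migrate→Integrate = 11+8+4+8+9 = 40; finish at 40 days.
Frontend is on the critical path; changing it to 5 makes that path 37 days.
That remains the longest chain; total 37 days.

Design, Frontend, Auth, Migrate, Integrate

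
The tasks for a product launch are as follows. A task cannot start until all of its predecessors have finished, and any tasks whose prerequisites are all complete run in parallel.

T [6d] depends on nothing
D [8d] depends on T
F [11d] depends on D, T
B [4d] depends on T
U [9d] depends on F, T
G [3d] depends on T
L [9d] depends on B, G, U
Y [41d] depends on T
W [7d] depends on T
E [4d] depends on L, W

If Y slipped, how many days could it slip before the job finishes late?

T→D→F→U→L→E = 6+8+11+9+9+4 = 47 sets the makespan at 47 days.
Longest path through Y: 47 days (earliest finish 47, latest finish 47).
Slack of Y = 6 − 6 = 0 days.

0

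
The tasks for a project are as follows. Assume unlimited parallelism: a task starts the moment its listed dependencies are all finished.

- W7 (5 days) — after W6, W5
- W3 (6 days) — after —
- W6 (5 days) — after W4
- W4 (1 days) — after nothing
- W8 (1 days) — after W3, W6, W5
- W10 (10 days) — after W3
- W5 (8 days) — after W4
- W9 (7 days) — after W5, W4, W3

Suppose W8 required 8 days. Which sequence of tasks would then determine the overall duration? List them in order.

W4, W5, W8

The binding path is W3→W10 = 6+10 = 16; finish at 16 days.
W8 has 6 days of float (longest path through it is 10).
New critical path: W4→W5→W8 = 1+8+8 = 17 ⇒ 17 days.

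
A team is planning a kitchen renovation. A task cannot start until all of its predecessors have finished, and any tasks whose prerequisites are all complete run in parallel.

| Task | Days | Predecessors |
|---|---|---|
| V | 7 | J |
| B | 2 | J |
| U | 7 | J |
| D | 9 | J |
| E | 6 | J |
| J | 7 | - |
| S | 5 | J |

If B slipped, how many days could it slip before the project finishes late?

Critical path: J→D = 7+9 = 16, so the finish is 16 days.
Longest path through B: 9 days (earliest finish 9, latest finish 16).
So B can slip 16 − 9 = 7 days.

7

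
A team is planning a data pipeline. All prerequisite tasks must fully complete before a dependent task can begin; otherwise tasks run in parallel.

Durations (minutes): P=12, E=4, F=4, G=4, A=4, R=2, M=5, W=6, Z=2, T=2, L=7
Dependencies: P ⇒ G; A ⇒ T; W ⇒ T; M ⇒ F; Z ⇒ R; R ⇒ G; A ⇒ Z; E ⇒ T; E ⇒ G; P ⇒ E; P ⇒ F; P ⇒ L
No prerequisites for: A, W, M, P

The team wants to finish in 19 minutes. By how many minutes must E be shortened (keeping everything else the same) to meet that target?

Current finish: 20 minutes; target: 19.
E is on every critical path, so each minute cut from E cuts the finish by one (this holds down to a finish of 19).
Need 20 − 19 = 1 minute off E → E becomes 3 minutes, finish becomes 19.

1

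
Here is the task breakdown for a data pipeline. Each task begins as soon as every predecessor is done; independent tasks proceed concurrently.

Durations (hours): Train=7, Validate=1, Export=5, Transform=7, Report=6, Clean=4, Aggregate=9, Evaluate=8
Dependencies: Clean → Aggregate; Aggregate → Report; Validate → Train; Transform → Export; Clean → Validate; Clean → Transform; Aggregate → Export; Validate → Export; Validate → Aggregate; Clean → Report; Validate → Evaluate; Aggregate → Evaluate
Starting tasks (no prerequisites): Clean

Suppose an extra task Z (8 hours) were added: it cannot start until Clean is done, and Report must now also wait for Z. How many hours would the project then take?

Originally the project takes 22 hours.
With Z inserted, Report now waits for max(Aggregate, Clean, Z).
New critical path: Clean→Validate→Aggregate→Evaluate = 4+1+9+8 = 22 ⇒ 22 hours.

22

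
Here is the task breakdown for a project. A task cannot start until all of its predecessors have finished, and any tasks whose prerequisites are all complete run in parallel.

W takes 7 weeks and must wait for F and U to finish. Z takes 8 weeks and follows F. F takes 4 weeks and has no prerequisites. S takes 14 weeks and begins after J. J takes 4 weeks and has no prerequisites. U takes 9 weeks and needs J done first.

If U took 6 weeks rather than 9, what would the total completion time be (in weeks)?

18

As given, the longest chain is J→U→W = 4+9+7 = 20, so the finish is 20 weeks.
U is on the critical path; changing it to 6 makes that path 17 weeks.
New critical path: J→S = 4+14 = 18 ⇒ 18 weeks.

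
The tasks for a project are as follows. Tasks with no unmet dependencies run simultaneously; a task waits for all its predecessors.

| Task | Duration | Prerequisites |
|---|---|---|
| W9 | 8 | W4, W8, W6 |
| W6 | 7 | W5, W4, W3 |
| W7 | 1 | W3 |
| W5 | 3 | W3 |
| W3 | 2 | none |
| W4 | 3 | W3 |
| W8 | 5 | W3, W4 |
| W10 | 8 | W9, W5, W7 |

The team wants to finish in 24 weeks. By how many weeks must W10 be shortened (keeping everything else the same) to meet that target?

Current finish: 28 weeks; target: 24.
W10 is on every critical path, so each week cut from W10 cuts the finish by one (this holds down to a finish of 21).
Need 28 − 24 = 4 weeks off W10 → W10 becomes 4 weeks, finish becomes 24.

4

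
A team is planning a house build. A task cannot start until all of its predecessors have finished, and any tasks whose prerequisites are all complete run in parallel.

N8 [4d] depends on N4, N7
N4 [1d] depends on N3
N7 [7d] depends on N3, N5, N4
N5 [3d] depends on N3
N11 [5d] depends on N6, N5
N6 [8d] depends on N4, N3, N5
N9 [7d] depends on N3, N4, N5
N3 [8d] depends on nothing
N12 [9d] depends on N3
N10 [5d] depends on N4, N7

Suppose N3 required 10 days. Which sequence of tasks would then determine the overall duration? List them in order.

As given, the longest chain is N3→N5→N6→N11 = 8+3+8+5 = 24, so the finish is 24 days.
Since N3 is critical, the +2 change carries straight to that chain (now 26 days).
No other chain overtakes it, so the finish is 26 days.

N3, N5, N6, N11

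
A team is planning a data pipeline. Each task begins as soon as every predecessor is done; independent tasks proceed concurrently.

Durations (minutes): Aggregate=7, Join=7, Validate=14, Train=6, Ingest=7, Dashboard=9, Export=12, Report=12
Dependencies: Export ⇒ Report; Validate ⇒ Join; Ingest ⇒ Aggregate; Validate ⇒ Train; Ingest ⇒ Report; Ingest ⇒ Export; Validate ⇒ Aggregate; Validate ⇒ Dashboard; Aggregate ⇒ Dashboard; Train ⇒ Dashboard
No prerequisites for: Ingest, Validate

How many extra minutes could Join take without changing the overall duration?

The longest chain is Ingest→Export→Report = 7+12+12 = 31; overall finish 31 minutes.
The longest chain containing Join totals 21 minutes.
Slack of Join = 24 − 14 = 10 minutes.

10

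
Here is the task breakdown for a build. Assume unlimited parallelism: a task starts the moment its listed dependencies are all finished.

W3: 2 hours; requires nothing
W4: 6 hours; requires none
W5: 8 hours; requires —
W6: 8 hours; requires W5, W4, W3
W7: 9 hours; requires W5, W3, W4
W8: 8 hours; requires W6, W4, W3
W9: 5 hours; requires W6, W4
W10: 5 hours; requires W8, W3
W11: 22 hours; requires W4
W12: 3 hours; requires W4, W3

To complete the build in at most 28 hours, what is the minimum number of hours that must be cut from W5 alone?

Current finish: 29 hours; target: 28.
W5 is on every critical path, so each hour cut from W5 cuts the finish by one (this holds down to a finish of 28).
Need 29 − 28 = 1 hour off W5 → W5 becomes 7 hours, finish becomes 28.

1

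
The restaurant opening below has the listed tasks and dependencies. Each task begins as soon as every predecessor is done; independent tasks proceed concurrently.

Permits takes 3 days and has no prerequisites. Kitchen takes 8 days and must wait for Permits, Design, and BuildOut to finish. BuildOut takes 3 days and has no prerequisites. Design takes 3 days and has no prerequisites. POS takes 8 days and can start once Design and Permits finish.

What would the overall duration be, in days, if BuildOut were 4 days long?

12

Actual critical path: BuildOut→Kitchen = 3+8 = 11 ⇒ 11 days.
Since BuildOut is critical, the +1 change carries straight to that chain (now 12 days).
The critical path is still BuildOut→Kitchen; finish is now 12 days.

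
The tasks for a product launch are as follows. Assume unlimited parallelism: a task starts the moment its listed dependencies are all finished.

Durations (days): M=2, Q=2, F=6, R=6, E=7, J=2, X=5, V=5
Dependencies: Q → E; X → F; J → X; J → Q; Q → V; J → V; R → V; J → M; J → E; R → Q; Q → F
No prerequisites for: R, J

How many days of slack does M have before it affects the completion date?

11

R→Q→E = 6+2+7 = 15 sets the makespan at 15 days.
The longest chain containing M totals 4 days.
Float = 15 − 4 = 11.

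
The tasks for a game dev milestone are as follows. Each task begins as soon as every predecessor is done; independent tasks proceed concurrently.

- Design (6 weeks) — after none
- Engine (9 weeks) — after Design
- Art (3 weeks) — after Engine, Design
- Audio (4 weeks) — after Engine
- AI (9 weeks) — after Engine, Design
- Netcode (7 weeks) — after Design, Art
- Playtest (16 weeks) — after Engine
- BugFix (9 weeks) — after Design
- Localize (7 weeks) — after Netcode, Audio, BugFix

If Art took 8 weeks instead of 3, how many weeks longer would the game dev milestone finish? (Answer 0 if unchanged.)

Actual critical path: Design→Engine→Art→Netcode→Localize = 6+9+3+7+7 = 32 ⇒ 32 weeks.
Art is on the critical path; changing it to 8 makes that path 37 weeks.
That remains the longest chain; total 37 weeks.
Change in finish: 37 − 32 = +5 weeks.

5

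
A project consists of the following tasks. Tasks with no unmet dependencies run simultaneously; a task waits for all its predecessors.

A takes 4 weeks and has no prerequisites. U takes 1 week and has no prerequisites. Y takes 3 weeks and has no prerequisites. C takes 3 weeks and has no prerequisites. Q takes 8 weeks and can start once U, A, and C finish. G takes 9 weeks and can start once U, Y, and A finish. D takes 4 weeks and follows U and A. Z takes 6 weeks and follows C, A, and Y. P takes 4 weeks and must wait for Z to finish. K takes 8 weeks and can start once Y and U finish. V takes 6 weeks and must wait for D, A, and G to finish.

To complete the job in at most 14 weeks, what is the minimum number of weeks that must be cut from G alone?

Current finish: 19 weeks; target: 14.
G is on every critical path, so each week cut from G cuts the finish by one (this holds down to a finish of 14).
Need 19 − 14 = 5 weeks off G → G becomes 4 weeks, finish becomes 14.

5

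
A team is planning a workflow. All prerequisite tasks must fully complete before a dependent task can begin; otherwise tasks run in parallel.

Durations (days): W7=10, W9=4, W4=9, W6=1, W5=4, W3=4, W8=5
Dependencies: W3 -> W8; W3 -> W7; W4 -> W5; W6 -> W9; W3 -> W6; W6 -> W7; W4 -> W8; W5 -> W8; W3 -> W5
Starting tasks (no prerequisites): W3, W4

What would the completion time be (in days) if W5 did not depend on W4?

Original critical path: W4→W5→W8 = 9+4+5 = 18 ⇒ 18 days.
Without W4→W5, W5's earliest start moves from 9 to 4.
The longest chain is now W3→W6→W7 = 4+1+10 = 15, so the job takes 15 days.

15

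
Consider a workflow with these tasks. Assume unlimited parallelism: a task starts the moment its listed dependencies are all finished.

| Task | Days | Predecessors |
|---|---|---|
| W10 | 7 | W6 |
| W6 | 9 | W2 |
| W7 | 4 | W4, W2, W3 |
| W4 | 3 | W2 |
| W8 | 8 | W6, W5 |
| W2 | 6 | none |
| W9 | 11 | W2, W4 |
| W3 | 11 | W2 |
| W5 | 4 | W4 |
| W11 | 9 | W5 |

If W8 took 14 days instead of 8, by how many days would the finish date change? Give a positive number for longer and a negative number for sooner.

Critical path before the change: W2→W6→W8 = 6+9+8 = 23 giving 23 days.
W8 is on the critical path; changing it to 14 makes that path 29 days.
The critical path is still W2→W6→W8; finish is now 29 days.
Change in finish: 29 − 23 = +6 days.

6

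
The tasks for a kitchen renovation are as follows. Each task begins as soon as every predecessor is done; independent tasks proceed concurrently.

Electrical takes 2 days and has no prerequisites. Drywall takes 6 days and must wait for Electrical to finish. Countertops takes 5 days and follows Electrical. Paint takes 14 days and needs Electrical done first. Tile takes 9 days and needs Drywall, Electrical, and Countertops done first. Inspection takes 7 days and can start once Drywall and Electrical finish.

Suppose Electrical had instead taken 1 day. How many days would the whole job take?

16

Critical path before the change: Electrical→Drywall→Tile = 2+6+9 = 17 giving 17 days.
Electrical is on the critical path; changing it to 1 makes that path 16 days.
The critical path is still Electrical→Drywall→Tile; finish is now 16 days.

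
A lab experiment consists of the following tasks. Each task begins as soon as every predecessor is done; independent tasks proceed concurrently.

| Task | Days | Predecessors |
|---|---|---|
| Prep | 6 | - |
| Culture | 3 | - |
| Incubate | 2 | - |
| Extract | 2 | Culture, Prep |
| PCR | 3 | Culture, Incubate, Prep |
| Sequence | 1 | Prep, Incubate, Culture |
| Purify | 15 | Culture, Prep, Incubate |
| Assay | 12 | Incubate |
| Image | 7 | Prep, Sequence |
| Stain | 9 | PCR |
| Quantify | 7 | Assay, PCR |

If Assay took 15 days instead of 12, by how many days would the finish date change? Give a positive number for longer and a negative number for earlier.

As given, the longest chain is Incubate→Assay→Quantify = 2+12+7 = 21, so the finish is 21 days.
Assay lies on that path, so at 15 days the path becomes 24 days.
That remains the longest chain; total 24 days.
Change in finish: 24 − 21 = +3 days.

3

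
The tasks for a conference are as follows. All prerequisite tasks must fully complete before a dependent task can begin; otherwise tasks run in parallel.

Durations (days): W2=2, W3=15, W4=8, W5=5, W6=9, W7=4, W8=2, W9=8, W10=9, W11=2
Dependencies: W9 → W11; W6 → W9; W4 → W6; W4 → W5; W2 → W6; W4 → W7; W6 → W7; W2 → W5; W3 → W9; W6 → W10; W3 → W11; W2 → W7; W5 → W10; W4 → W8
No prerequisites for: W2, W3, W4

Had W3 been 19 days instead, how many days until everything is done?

29

The binding path is W4→W6→W9→W11 = 8+9+8+2 = 27; finish at 27 days.
The longest path through W3 is only 25 days, so W3 has float 2.
The binding chain switches to W3→W9→W11 = 19+8+2 = 29; finish 29 days.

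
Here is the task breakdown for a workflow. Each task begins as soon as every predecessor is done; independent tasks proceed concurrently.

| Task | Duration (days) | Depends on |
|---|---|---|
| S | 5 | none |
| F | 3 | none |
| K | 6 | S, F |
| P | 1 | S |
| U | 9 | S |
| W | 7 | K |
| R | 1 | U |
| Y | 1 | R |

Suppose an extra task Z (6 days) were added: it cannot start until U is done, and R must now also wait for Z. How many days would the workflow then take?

Originally the workflow takes 18 days.
With Z inserted, R now waits for max(U, Z).
New critical path: S→U→Z→R→Y = 5+9+6+1+1 = 22 ⇒ 22 days.

22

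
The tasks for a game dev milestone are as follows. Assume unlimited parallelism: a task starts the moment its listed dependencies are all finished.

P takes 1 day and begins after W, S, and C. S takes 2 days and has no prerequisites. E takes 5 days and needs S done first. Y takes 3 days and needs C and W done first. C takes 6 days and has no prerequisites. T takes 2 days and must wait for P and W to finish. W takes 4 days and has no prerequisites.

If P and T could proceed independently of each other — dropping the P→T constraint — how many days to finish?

9

Before: longest chain C→P→T = 6+1+2 = 9, finish 9.
Without P→T, T's earliest start moves from 7 to 4.
After: C→Y = 6+3 = 9 → 9 days.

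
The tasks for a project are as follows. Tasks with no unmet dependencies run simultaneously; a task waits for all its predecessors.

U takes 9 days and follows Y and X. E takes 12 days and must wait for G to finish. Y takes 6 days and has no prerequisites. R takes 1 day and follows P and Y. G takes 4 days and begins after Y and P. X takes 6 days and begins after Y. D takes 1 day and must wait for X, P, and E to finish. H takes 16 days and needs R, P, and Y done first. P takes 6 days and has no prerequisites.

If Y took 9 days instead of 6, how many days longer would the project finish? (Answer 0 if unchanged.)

Actual critical path: Y→R→H = 6+1+16 = 23 ⇒ 23 days.
Y is on the critical path; changing it to 9 makes that path 26 days.
No other chain overtakes it, so the finish is 26 days.
Change in finish: 26 − 23 = +3 days.

3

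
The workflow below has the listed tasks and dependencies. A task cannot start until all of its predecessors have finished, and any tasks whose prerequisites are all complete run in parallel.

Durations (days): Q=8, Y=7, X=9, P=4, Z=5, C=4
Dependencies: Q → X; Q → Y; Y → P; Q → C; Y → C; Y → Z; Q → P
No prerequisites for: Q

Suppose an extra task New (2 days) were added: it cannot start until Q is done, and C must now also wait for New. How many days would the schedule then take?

20

Originally the schedule takes 20 days.
With New inserted, C now waits for max(Y, Q, New).
New critical path: Q→Y→Z = 8+7+5 = 20 ⇒ 20 days.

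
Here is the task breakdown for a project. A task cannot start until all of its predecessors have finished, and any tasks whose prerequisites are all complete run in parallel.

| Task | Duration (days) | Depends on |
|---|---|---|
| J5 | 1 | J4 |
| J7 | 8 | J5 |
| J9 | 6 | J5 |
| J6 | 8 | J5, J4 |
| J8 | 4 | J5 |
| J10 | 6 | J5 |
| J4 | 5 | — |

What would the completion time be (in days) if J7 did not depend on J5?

14

Original critical path: J4→J5→J6 = 5+1+8 = 14 ⇒ 14 days.
Without J5→J7, J7's earliest start moves from 6 to 0.
New critical path: J4→J5→J6 = 5+1+8 = 14 ⇒ 14 days.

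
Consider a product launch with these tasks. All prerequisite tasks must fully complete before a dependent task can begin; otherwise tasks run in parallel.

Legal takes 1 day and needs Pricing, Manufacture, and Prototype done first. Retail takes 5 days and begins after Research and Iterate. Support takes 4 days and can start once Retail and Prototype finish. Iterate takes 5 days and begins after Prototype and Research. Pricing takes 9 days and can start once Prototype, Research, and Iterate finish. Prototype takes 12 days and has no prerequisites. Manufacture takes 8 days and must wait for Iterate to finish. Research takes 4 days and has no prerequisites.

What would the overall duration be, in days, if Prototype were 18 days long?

33

Baseline: Prototype→Iterate→Pricing→Legal = 12+5+9+1 = 27 → 27 days.
Prototype lies on that path, so at 18 days the path becomes 33 days.
No other chain overtakes it, so the finish is 33 days.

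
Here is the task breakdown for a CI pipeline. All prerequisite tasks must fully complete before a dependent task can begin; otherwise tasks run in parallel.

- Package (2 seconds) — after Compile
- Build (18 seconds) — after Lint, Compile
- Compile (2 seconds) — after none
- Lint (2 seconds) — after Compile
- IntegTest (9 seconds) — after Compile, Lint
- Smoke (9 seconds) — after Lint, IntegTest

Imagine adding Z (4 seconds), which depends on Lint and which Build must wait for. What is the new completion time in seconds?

26

Originally the plan takes 22 seconds.
With Z inserted, Build now waits for max(Lint, Compile, Z).
New critical path: Compile→Lint→Z→Build = 2+2+4+18 = 26 ⇒ 26 seconds.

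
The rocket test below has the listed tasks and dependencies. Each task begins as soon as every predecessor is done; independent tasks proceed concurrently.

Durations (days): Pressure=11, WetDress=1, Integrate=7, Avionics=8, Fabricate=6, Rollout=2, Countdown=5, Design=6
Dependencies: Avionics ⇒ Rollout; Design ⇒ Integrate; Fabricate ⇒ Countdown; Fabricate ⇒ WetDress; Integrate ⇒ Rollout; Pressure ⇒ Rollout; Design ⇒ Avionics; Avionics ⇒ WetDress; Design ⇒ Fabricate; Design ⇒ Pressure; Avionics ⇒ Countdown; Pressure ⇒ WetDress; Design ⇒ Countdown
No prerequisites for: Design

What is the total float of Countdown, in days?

The longest chain is Design→Avionics→Countdown = 6+8+5 = 19; overall finish 19 days.
The longest chain containing Countdown totals 19 days.
Float = 19 − 19 = 0.

0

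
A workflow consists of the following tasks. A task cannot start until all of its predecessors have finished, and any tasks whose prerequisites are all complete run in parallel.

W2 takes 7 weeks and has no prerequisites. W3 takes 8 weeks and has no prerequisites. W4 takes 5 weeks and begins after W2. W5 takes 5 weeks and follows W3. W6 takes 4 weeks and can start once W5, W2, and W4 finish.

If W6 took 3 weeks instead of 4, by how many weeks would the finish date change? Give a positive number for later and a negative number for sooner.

The binding path is W3→W5→W6 = 8+5+4 = 17; finish at 17 weeks.
Since W6 is critical, the -1 change carries straight to that chain (now 16 weeks).
The critical path is still W3→W5→W6; finish is now 16 weeks.
Change in finish: 16 − 17 = -1 weeks.

-1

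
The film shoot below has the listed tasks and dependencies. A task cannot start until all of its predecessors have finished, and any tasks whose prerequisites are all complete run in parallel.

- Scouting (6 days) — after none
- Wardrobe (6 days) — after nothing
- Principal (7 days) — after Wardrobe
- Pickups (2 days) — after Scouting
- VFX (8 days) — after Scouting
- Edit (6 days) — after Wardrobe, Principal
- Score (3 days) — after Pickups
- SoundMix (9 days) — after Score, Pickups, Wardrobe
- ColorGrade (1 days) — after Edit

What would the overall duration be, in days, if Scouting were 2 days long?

20

Actual critical path: Scouting→Pickups→Score→SoundMix = 6+2+3+9 = 20 ⇒ 20 days.
Scouting is on the critical path; changing it to 2 makes that path 16 days.
The binding chain switches to Wardrobe→Principal→Edit→ColorGrade = 6+7+6+1 = 20; finish 20 days.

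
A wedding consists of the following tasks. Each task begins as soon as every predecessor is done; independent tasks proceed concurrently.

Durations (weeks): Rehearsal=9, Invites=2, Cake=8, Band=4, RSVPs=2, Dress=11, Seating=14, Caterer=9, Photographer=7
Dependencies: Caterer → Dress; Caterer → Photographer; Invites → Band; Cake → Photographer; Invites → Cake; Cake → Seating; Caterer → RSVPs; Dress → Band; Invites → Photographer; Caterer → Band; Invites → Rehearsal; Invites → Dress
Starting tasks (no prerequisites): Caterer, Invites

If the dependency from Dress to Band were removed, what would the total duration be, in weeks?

24

Original critical path: Caterer→Dress→Band = 9+11+4 = 24 ⇒ 24 weeks.
Without Dress→Band, Band's earliest start moves from 20 to 9.
New critical path: Invites→Cake→Seating = 2+8+14 = 24 ⇒ 24 weeks.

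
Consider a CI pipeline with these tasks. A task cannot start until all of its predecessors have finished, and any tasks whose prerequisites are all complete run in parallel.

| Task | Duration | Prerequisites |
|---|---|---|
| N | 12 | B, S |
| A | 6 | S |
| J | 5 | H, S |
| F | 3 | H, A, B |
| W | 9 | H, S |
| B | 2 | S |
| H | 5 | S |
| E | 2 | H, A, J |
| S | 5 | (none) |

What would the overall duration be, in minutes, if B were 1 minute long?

19

Actual critical path: S→B→N = 5+2+12 = 19 ⇒ 19 minutes.
B is on the critical path; changing it to 1 makes that path 18 minutes.
The binding chain switches to S→H→W = 5+5+9 = 19; finish 19 minutes.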